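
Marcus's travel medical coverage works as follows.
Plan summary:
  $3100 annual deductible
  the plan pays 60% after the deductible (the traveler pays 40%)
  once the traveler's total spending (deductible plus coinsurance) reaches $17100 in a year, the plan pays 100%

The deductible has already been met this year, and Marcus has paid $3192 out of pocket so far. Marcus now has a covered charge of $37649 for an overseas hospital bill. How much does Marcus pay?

The deductible is already satisfied, so the full bill goes to coinsurance.
40% of $37649 = $15059.60 falls to the traveler.
Year-to-date out-of-pocket would reach $3192 + $15059.60 = $18251.60, above the $17100 maximum, so the traveler pays only $17100 − $3192 = $13908.

$13908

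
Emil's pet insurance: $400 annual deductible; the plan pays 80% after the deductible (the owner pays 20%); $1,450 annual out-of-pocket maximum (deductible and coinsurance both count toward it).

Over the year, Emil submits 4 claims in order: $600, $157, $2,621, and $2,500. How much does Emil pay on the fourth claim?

Claim 1 — $600: $400 finishes the deductible; $200 goes to coinsurance; coinsurance $200 × 20% = $40. Owner pays $440; OOP now $440.
Claim 2 — $157: 20% coinsurance on $157 = $31.40. Cost to owner: $31.40. OOP to date $471.40.
Claim 3 — $2,621: deductible already satisfied, so owner's share is 20% × $2,621 = $524.20. Cost to owner: $524.20. OOP to date $995.60.
Claim 4 — $2,500: 20% coinsurance on $2,500 = $500. That would push OOP to $1,495.60, over the $1,450 cap, so owner pays $1,450 − $995.60 = $454.40.

$454.40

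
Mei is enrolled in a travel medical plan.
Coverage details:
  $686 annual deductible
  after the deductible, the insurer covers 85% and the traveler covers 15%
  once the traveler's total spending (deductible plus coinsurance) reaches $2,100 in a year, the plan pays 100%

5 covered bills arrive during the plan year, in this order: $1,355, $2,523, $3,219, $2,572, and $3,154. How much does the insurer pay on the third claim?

Bill 1, $1,355: $686 finishes the deductible; $669 goes to coinsurance; traveler's 15% is $100.35. Traveler pays $786.35; OOP now $786.35. Insurer: $1,355 − $786.35 = $568.65.
Bill 2, $2,523: deductible met; 15% of $2,523 = $378.45. Cost to traveler: $378.45. OOP to date $1,164.80. Insurer: $2,523 − $378.45 = $2,144.55.
Bill 3, $3,219: deductible met; 15% of $3,219 = $482.85. Cost to traveler: $482.85. OOP to date $1,647.65. Insurer: $3,219 − $482.85 = $2,736.15.

$2,736.15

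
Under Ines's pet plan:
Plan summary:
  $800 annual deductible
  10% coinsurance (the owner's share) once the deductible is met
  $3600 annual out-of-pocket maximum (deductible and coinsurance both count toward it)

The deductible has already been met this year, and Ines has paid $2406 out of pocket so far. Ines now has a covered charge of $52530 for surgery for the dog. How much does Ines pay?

$1194

With the deductible met, the entire $52530 is subject to coinsurance.
Owner's 10% share of $52530 is $5253.
Adding $5253 to the $2406 already spent would give $7659, which exceeds the $3600 cap; the owner pays just $3600 − $2406 = $1194.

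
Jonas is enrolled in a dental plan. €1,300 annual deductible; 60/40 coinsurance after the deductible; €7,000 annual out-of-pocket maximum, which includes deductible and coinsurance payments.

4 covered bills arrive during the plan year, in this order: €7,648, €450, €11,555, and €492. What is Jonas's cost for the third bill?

Claim 1 (€7,648): deductible takes €1,300, €6,348 remains; patient's 40% is €2,539.20. Patient owes €3,839.20 (running OOP €3,839.20).
Claim 2 (€450): 40% coinsurance on €450 = €180. Patient pays €180; OOP now €4,019.20.
Claim 3 (€11,555): deductible already satisfied, so patient's share is 40% × €11,555 = €4,622. OOP would hit €8,641.20 > €7,000, so the cap limits the patient to €7,000 − €4,019.20 = €2,980.80.

€2,980.80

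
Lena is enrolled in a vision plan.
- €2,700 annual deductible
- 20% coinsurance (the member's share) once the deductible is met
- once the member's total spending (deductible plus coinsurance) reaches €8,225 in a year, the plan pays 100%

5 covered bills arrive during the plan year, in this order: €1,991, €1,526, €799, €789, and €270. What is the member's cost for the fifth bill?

Claim 1 (€1,991): fully absorbed by the deductible. Member owes €1,991 (running OOP €1,991).
Claim 2 (€1,526): deductible takes €709, €817 remains; coinsurance €817 × 20% = €163.40. Cost to member: €872.40. OOP to date €2,863.40.
Claim 3 (€799): deductible met; 20% of €799 = €159.80. Member pays €159.80; OOP now €3,023.20.
Claim 4 (€789): 20% coinsurance on €789 = €157.80. Member pays €157.80; OOP now €3,181.
Claim 5 (€270): deductible already satisfied, so member's share is 20% × €270 = €54. Member pays €54; OOP now €3,235.

€54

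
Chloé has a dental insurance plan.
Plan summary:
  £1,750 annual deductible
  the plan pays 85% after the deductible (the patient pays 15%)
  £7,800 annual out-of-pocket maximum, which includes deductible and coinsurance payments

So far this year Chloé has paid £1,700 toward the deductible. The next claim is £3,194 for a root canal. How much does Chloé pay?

£521.60

Remaining deductible: £1,750 − £1,700 = £50.
After the £50 deductible portion, £3,194 − £50 = £3,144 is subject to coinsurance.
Patient's 15% share of £3,144 is £471.60.
So the patient owes £50 + £471.60 = £521.60 before any cap.
Year-to-date out-of-pocket becomes £1,700 + £521.60 = £2,221.60, still under the £7,800 maximum, so no cap applies.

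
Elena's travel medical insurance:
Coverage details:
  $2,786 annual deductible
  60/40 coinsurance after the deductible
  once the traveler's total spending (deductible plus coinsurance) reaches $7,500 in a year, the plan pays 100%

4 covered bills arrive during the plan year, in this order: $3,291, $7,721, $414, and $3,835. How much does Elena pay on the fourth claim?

$1,258

Claim 1 — $3,291: $2,786 to deductible, leaving $505; coinsurance $505 × 40% = $202. Traveler owes $2,988 (running OOP $2,988).
Claim 2 — $7,721: deductible met; 40% of $7,721 = $3,088.40. Cost to traveler: $3,088.40. OOP to date $6,076.40.
Claim 3 — $414: deductible already satisfied, so traveler's share is 40% × $414 = $165.60. Cost to traveler: $165.60. OOP to date $6,242.
Claim 4 — $3,835: deductible already satisfied, so traveler's share is 40% × $3,835 = $1,534. OOP would hit $7,776 > $7,500, so the cap limits the traveler to $7,500 − $6,242 = $1,258.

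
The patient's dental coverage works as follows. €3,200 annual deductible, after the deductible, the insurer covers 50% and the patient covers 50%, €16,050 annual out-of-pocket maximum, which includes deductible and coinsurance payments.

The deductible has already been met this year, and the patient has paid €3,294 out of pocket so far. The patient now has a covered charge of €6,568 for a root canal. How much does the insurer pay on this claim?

€3,284

With the deductible met, the entire €6,568 is subject to coinsurance.
50% of €6,568 = €3,284 falls to the patient.
Year-to-date out-of-pocket becomes €3,294 + €3,284 = €6,578, still under the €16,050 maximum, so no cap applies.
The insurer covers the remainder: €6,568 − €3,284 = €3,284.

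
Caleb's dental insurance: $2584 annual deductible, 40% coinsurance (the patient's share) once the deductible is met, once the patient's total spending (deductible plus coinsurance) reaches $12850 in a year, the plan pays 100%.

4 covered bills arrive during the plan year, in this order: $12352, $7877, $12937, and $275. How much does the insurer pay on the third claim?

$9729

Claim 1 ($12352): deductible takes $2584, $9768 remains; coinsurance $9768 × 40% = $3907.20. Cost to patient: $6491.20. OOP to date $6491.20. Plan pays $12352 − $6491.20 = $5860.80.
Claim 2 ($7877): 40% coinsurance on $7877 = $3150.80. Cost to patient: $3150.80. OOP to date $9642. Plan pays $7877 − $3150.80 = $4726.20.
Claim 3 ($12937): 40% coinsurance on $12937 = $5174.80. That would push OOP to $14816.80, over the $12850 cap, so patient pays $12850 − $9642 = $3208. Insurer: $12937 − $3208 = $9729.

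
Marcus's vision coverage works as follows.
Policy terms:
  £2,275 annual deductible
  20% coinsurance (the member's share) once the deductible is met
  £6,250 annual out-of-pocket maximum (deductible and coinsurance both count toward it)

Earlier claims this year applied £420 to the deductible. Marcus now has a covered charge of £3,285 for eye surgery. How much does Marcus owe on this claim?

£2,141

Remaining deductible: £2,275 − £420 = £1,855.
After the £1,855 deductible portion, £3,285 − £1,855 = £1,430 is subject to coinsurance.
Member's 20% share of £1,430 is £286.
So the member owes £1,855 + £286 = £2,141 before any cap.
Cumulative spending £420 + £2,141 = £2,561 stays under the £6,250 maximum.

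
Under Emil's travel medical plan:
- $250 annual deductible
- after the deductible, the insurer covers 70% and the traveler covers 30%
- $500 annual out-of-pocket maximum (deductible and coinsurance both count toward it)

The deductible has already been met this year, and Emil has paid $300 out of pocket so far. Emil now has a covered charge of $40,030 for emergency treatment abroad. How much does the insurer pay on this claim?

$39,830

The deductible is already satisfied, so the full bill goes to coinsurance.
Traveler's 30% share of $40,030 is $12,009.
Adding $12,009 to the $300 already spent would give $12,309, which exceeds the $500 cap; the traveler pays just $500 − $300 = $200.
Insurer pays the balance: $40,030 − $200 = $39,830.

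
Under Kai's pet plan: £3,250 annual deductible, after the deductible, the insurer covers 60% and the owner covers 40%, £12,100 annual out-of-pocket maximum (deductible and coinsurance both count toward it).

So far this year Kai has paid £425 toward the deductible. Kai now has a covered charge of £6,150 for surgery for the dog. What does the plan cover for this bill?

Deductible still to meet: £3,250 − £425 = £2,825.
That leaves £6,150 − £2,825 = £3,325 for coinsurance.
Owner's 40% share of £3,325 is £1,330.
That puts the owner's cost at £2,825 + £1,330 = £4,155 before any cap.
Year-to-date out-of-pocket becomes £425 + £4,155 = £4,580, still under the £12,100 maximum, so no cap applies.
Insurer pays the balance: £6,150 − £4,155 = £1,995.

£1,995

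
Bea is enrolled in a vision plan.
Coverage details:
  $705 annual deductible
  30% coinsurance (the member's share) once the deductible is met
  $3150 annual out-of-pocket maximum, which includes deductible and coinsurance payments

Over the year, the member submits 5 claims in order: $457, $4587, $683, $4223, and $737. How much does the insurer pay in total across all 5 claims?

Claim 1 ($457): all of it applies to the deductible. Member owes $457 (running OOP $457). Insurer: $457 − $457 = $0.
Claim 2 ($4587): $248 finishes the deductible; $4339 goes to coinsurance; 30% of $4339 = $1301.70. Member pays $1549.70; OOP now $2006.70. Insurer: $4587 − $1549.70 = $3037.30.
Claim 3 ($683): deductible met; 30% of $683 = $204.90. Member pays $204.90; OOP now $2211.60. Insurer: $683 − $204.90 = $478.10.
Claim 4 ($4223): deductible met; 30% of $4223 = $1266.90. Adding that to $2211.60 gives $3478.50, past the $3150 cap; member pays only $3150 − $2211.60 = $938.40. Insurer: $4223 − $938.40 = $3284.60.
Claim 5 ($737): deductible met; 30% of $737 = $221.10. That would push OOP to $3371.10, over the $3150 cap, so member pays $3150 − $3150 = $0. Plan pays $737 − $0 = $737.
Insurer total = bills − member's total = $10687 − $3150 = $7537.

$7537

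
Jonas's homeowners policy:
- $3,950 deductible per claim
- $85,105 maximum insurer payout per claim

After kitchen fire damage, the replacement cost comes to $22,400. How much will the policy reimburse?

Less the $3,950 deductible: $22,400 − $3,950 = $18,450.
$18,450 ≤ $85,105, so the limit doesn't bind; insurer pays $18,450.

$18,450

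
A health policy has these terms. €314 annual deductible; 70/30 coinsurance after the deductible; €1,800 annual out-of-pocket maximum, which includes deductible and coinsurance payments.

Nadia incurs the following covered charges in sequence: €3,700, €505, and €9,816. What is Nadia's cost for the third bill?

€318.70

Bill 1, €3,700: €314 to deductible, leaving €3,386; 30% of €3,386 = €1,015.80. Patient pays €1,329.80; OOP now €1,329.80.
Bill 2, €505: 30% coinsurance on €505 = €151.50. Cost to patient: €151.50. OOP to date €1,481.30.
Bill 3, €9,816: deductible met; 30% of €9,816 = €2,944.80. That would push OOP to €4,426.10, over the €1,800 cap, so patient pays €1,800 − €1,481.30 = €318.70.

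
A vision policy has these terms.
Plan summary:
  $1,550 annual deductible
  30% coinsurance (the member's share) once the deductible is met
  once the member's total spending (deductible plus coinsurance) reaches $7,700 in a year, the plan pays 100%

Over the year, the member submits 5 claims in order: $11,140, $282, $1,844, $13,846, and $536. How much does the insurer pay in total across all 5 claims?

$19,948

Claim 1 ($11,140): deductible takes $1,550, $9,590 remains; coinsurance $9,590 × 30% = $2,877. Member pays $4,427; OOP now $4,427. Plan pays $11,140 − $4,427 = $6,713.
Claim 2 ($282): deductible already satisfied, so member's share is 30% × $282 = $84.60. Member owes $84.60 (running OOP $4,511.60). Plan pays $282 − $84.60 = $197.40.
Claim 3 ($1,844): deductible already satisfied, so member's share is 30% × $1,844 = $553.20. Member owes $553.20 (running OOP $5,064.80). Plan pays $1,844 − $553.20 = $1,290.80.
Claim 4 ($13,846): 30% coinsurance on $13,846 = $4,153.80. Adding that to $5,064.80 gives $9,218.60, past the $7,700 cap; member pays only $7,700 − $5,064.80 = $2,635.20. Plan pays $13,846 − $2,635.20 = $11,210.80.
Claim 5 ($536): deductible already satisfied, so member's share is 30% × $536 = $160.80. OOP would hit $7,860.80 > $7,700, so the cap limits the member to $7,700 − $7,700 = $0. Insurer: $536 − $0 = $536.
Insurer total = bills − member's total = $27,648 − $7,700 = $19,948.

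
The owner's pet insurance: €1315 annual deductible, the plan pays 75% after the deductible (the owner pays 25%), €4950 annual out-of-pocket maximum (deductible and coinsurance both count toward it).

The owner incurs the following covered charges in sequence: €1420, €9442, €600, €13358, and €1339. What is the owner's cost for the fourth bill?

€1098.25

#1 (€1420): €1315 finishes the deductible; €105 goes to coinsurance; owner's 25% is €26.25. Owner pays €1341.25; OOP now €1341.25.
#2 (€9442): deductible already satisfied, so owner's share is 25% × €9442 = €2360.50. Cost to owner: €2360.50. OOP to date €3701.75.
#3 (€600): deductible met; 25% of €600 = €150. Owner pays €150; OOP now €3851.75.
#4 (€13358): deductible met; 25% of €13358 = €3339.50. That would push OOP to €7191.25, over the €4950 cap, so owner pays €4950 − €3851.75 = €1098.25.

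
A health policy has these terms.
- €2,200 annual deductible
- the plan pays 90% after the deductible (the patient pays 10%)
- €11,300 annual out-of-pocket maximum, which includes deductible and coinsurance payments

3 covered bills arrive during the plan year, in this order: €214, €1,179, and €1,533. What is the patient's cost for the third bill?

€879.60

Bill 1, €214: all of it applies to the deductible. Patient pays €214; OOP now €214.
Bill 2, €1,179: entire amount goes to the deductible. Patient owes €1,179 (running OOP €1,393).
Bill 3, €1,533: €807 to deductible, leaving €726; coinsurance €726 × 10% = €72.60. Cost to patient: €879.60. OOP to date €2,272.60.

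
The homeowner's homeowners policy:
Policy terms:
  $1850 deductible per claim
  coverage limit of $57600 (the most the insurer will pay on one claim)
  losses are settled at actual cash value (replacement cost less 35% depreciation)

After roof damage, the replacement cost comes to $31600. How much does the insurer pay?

$18690

At 35% depreciation, ACV = $31600 − $11060 = $20540.
After the deductible, $20540 − $1850 = $18690 remains.
That's under the $57600 cap, so the insurer reimburses the full $18690.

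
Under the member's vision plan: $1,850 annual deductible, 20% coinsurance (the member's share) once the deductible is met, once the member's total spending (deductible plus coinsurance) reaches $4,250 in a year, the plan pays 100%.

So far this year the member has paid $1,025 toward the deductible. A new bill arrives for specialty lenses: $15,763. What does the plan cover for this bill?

$12,538

Remaining deductible: $1,850 − $1,025 = $825.
That leaves $15,763 − $825 = $14,938 for coinsurance.
Member's 20% share of $14,938 is $2,987.60.
So the member owes $825 + $2,987.60 = $3,812.60 before any cap.
That would bring total out-of-pocket to $4,837.60, past the $4,250 cap. The member is capped at $4,250 − $1,025 = $3,225 on this claim.
The insurer covers the remainder: $15,763 − $3,225 = $12,538.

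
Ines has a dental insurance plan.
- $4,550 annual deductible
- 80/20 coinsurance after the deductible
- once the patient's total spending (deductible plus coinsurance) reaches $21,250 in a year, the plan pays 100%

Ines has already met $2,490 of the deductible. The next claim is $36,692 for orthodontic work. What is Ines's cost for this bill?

$8,986.40

$2,490 of the $4,550 deductible is already met, leaving $2,060.
That leaves $36,692 − $2,060 = $34,632 for coinsurance.
Coinsurance: $34,632 × 20% = $6,926.40.
Patient responsibility before any cap: $2,060 + $6,926.40 = $8,986.40.
Total out-of-pocket so far would be $2,490 + $8,986.40 = $11,476.40, below the $21,250 cap — no reduction.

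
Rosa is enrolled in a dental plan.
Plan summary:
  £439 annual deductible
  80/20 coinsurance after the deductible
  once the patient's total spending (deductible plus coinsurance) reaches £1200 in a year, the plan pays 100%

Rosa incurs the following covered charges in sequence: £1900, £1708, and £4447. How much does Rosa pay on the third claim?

£127.20

Claim 1 — £1900: deductible takes £439, £1461 remains; patient's 20% is £292.20. Cost to patient: £731.20. OOP to date £731.20.
Claim 2 — £1708: deductible already satisfied, so patient's share is 20% × £1708 = £341.60. Patient pays £341.60; OOP now £1072.80.
Claim 3 — £4447: 20% coinsurance on £4447 = £889.40. OOP would hit £1962.20 > £1200, so the cap limits the patient to £1200 − £1072.80 = £127.20.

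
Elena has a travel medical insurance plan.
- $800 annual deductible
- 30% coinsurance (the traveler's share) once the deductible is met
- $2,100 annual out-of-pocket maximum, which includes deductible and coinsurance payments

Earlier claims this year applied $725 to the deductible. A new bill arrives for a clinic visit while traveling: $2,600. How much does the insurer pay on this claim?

$1,767.50

Deductible still to meet: $800 − $725 = $75.
The remaining $2,525 (= $2,600 − $75) moves to coinsurance.
Traveler's 30% share of $2,525 is $757.50.
That puts the traveler's cost at $75 + $757.50 = $832.50 before any cap.
Year-to-date out-of-pocket becomes $725 + $832.50 = $1,557.50, still under the $2,100 maximum, so no cap applies.
Insurer pays the balance: $2,600 − $832.50 = $1,767.50.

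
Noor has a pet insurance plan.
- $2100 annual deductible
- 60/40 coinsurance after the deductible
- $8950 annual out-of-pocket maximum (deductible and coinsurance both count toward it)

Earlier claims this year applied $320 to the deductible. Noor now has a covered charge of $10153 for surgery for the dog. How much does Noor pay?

$5129.20

Deductible still to meet: $2100 − $320 = $1780.
The remaining $8373 (= $10153 − $1780) moves to coinsurance.
Owner's 40% share of $8373 is $3349.20.
That puts the owner's cost at $1780 + $3349.20 = $5129.20 before any cap.
Year-to-date out-of-pocket becomes $320 + $5129.20 = $5449.20, still under the $8950 maximum, so no cap applies.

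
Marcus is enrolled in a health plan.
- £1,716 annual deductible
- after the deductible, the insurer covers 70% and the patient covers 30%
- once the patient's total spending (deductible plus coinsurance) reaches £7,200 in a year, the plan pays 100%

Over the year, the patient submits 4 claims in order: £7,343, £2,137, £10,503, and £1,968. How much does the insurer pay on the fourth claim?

Claim 1 (£7,343): deductible takes £1,716, £5,627 remains; 30% of £5,627 = £1,688.10. Patient pays £3,404.10; OOP now £3,404.10. Plan pays £7,343 − £3,404.10 = £3,938.90.
Claim 2 (£2,137): deductible already satisfied, so patient's share is 30% × £2,137 = £641.10. Patient owes £641.10 (running OOP £4,045.20). Insurer: £2,137 − £641.10 = £1,495.90.
Claim 3 (£10,503): 30% coinsurance on £10,503 = £3,150.90. Patient owes £3,150.90 (running OOP £7,196.10). Plan pays £10,503 − £3,150.90 = £7,352.10.
Claim 4 (£1,968): deductible met; 30% of £1,968 = £590.40. That would push OOP to £7,786.50, over the £7,200 cap, so patient pays £7,200 − £7,196.10 = £3.90. Insurer: £1,968 − £3.90 = £1,964.10.

£1,964.10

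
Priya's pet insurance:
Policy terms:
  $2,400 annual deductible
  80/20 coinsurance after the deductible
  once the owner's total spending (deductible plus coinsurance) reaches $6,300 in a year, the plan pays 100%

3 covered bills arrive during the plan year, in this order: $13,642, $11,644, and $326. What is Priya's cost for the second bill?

$1,651.60

Claim 1 ($13,642): $2,400 finishes the deductible; $11,242 goes to coinsurance; coinsurance $11,242 × 20% = $2,248.40. Owner pays $4,648.40; OOP now $4,648.40.
Claim 2 ($11,644): deductible met; 20% of $11,644 = $2,328.80. Adding that to $4,648.40 gives $6,977.20, past the $6,300 cap; owner pays only $6,300 − $4,648.40 = $1,651.60.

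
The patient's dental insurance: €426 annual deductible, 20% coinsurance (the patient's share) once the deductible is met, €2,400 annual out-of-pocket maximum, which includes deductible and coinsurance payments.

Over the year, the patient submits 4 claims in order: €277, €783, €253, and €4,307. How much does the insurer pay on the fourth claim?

€3,445.60

Claim 1 — €277: all of it applies to the deductible. Cost to patient: €277. OOP to date €277. Plan pays €277 − €277 = €0.
Claim 2 — €783: €149 to deductible, leaving €634; patient's 20% is €126.80. Patient owes €275.80 (running OOP €552.80). Plan pays €783 − €275.80 = €507.20.
Claim 3 — €253: 20% coinsurance on €253 = €50.60. Patient owes €50.60 (running OOP €603.40). Insurer: €253 − €50.60 = €202.40.
Claim 4 — €4,307: deductible met; 20% of €4,307 = €861.40. Patient pays €861.40; OOP now €1,464.80. Plan pays €4,307 − €861.40 = €3,445.60.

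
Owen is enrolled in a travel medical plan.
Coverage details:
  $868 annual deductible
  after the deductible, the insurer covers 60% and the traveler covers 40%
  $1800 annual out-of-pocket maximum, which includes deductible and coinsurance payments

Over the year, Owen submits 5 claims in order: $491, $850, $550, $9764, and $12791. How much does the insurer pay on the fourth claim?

$9241.20

Bill 1, $491: fully absorbed by the deductible. Traveler pays $491; OOP now $491. Insurer: $491 − $491 = $0.
Bill 2, $850: $377 to deductible, leaving $473; 40% of $473 = $189.20. Traveler pays $566.20; OOP now $1057.20. Plan pays $850 − $566.20 = $283.80.
Bill 3, $550: deductible already satisfied, so traveler's share is 40% × $550 = $220. Cost to traveler: $220. OOP to date $1277.20. Insurer: $550 − $220 = $330.
Bill 4, $9764: 40% coinsurance on $9764 = $3905.60. Adding that to $1277.20 gives $5182.80, past the $1800 cap; traveler pays only $1800 − $1277.20 = $522.80. Insurer: $9764 − $522.80 = $9241.20.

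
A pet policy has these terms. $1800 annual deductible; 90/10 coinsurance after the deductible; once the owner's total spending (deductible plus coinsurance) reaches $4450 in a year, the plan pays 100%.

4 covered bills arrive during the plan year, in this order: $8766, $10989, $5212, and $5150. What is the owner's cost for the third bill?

$521.20

#1 ($8766): $1800 to deductible, leaving $6966; 10% of $6966 = $696.60. Owner pays $2496.60; OOP now $2496.60.
#2 ($10989): 10% coinsurance on $10989 = $1098.90. Owner pays $1098.90; OOP now $3595.50.
#3 ($5212): 10% coinsurance on $5212 = $521.20. Owner owes $521.20 (running OOP $4116.70).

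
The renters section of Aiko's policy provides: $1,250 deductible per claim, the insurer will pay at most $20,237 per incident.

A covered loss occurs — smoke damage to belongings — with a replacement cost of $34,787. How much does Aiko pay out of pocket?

Less the $1,250 deductible: $34,787 − $1,250 = $33,537.
The $20,237 per-incident cap binds; insurer pays $20,237.
Tenant's share is the uncovered remainder: $34,787 − $20,237 = $14,550.

$14,550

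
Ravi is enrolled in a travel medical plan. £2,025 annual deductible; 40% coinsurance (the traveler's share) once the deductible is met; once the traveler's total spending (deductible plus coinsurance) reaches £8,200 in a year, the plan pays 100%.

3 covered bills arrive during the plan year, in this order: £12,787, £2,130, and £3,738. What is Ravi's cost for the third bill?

£1,018.20

Claim 1 — £12,787: deductible takes £2,025, £10,762 remains; coinsurance £10,762 × 40% = £4,304.80. Traveler owes £6,329.80 (running OOP £6,329.80).
Claim 2 — £2,130: deductible already satisfied, so traveler's share is 40% × £2,130 = £852. Cost to traveler: £852. OOP to date £7,181.80.
Claim 3 — £3,738: deductible met; 40% of £3,738 = £1,495.20. That would push OOP to £8,677, over the £8,200 cap, so traveler pays £8,200 − £7,181.80 = £1,018.20.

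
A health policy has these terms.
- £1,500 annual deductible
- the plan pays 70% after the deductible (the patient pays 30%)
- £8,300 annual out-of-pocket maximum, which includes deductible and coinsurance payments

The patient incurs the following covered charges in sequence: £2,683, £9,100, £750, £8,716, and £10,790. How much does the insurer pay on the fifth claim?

£9,914.70

Claim 1 (£2,683): £1,500 finishes the deductible; £1,183 goes to coinsurance; patient's 30% is £354.90. Cost to patient: £1,854.90. OOP to date £1,854.90. Insurer: £2,683 − £1,854.90 = £828.10.
Claim 2 (£9,100): deductible met; 30% of £9,100 = £2,730. Cost to patient: £2,730. OOP to date £4,584.90. Plan pays £9,100 − £2,730 = £6,370.
Claim 3 (£750): deductible already satisfied, so patient's share is 30% × £750 = £225. Patient owes £225 (running OOP £4,809.90). Plan pays £750 − £225 = £525.
Claim 4 (£8,716): 30% coinsurance on £8,716 = £2,614.80. Cost to patient: £2,614.80. OOP to date £7,424.70. Plan pays £8,716 − £2,614.80 = £6,101.20.
Claim 5 (£10,790): 30% coinsurance on £10,790 = £3,237. OOP would hit £10,661.70 > £8,300, so the cap limits the patient to £8,300 − £7,424.70 = £875.30. Plan pays £10,790 − £875.30 = £9,914.70.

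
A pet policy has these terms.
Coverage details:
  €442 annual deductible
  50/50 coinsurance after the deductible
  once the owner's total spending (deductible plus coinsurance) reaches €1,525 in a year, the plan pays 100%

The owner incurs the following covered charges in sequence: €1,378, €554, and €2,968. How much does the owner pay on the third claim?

Claim 1 (€1,378): deductible takes €442, €936 remains; coinsurance €936 × 50% = €468. Owner owes €910 (running OOP €910).
Claim 2 (€554): deductible met; 50% of €554 = €277. Owner owes €277 (running OOP €1,187).
Claim 3 (€2,968): 50% coinsurance on €2,968 = €1,484. That would push OOP to €2,671, over the €1,525 cap, so owner pays €1,525 − €1,187 = €338.

€338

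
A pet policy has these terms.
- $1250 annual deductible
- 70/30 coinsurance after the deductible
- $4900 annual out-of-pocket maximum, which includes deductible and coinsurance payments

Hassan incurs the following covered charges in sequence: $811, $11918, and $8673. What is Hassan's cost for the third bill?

$206.30

#1 ($811): entire amount goes to the deductible. Cost to owner: $811. OOP to date $811.
#2 ($11918): $439 finishes the deductible; $11479 goes to coinsurance; 30% of $11479 = $3443.70. Cost to owner: $3882.70. OOP to date $4693.70.
#3 ($8673): deductible met; 30% of $8673 = $2601.90. Adding that to $4693.70 gives $7295.60, past the $4900 cap; owner pays only $4900 − $4693.70 = $206.30.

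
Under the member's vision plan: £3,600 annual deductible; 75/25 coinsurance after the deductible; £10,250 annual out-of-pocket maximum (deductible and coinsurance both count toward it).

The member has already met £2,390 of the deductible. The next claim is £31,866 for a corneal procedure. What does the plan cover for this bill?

Remaining deductible: £3,600 − £2,390 = £1,210.
That leaves £31,866 − £1,210 = £30,656 for coinsurance.
25% of £30,656 = £7,664 falls to the member.
So the member owes £1,210 + £7,664 = £8,874 before any cap.
Adding £8,874 to the £2,390 already spent would give £11,264, which exceeds the £10,250 cap; the member pays just £10,250 − £2,390 = £7,860.
Insurer pays the balance: £31,866 − £7,860 = £24,006.

£24,006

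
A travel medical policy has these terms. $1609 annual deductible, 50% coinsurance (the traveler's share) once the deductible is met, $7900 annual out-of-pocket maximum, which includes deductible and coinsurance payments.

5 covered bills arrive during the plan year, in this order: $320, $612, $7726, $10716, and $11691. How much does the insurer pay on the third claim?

$3524.50

Claim 1 — $320: entire amount goes to the deductible. Cost to traveler: $320. OOP to date $320. Plan pays $320 − $320 = $0.
Claim 2 — $612: fully absorbed by the deductible. Traveler owes $612 (running OOP $932). Insurer: $612 − $612 = $0.
Claim 3 — $7726: $677 finishes the deductible; $7049 goes to coinsurance; 50% of $7049 = $3524.50. Traveler pays $4201.50; OOP now $5133.50. Insurer: $7726 − $4201.50 = $3524.50.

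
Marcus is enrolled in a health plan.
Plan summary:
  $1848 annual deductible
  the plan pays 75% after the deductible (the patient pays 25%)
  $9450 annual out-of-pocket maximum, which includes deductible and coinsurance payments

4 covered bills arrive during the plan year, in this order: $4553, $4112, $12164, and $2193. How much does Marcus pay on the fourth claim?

$548.25

#1 ($4553): $1848 to deductible, leaving $2705; coinsurance $2705 × 25% = $676.25. Patient pays $2524.25; OOP now $2524.25.
#2 ($4112): deductible met; 25% of $4112 = $1028. Cost to patient: $1028. OOP to date $3552.25.
#3 ($12164): deductible already satisfied, so patient's share is 25% × $12164 = $3041. Patient pays $3041; OOP now $6593.25.
#4 ($2193): 25% coinsurance on $2193 = $548.25. Patient owes $548.25 (running OOP $7141.50).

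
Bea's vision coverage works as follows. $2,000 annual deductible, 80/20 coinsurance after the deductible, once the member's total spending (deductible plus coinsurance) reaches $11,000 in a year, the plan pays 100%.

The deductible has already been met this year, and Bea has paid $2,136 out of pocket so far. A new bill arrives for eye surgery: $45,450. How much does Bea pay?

$8,864

With the deductible met, the entire $45,450 is subject to coinsurance.
Member's 20% share of $45,450 is $9,090.
Year-to-date out-of-pocket would reach $2,136 + $9,090 = $11,226, above the $11,000 maximum, so the member pays only $11,000 − $2,136 = $8,864.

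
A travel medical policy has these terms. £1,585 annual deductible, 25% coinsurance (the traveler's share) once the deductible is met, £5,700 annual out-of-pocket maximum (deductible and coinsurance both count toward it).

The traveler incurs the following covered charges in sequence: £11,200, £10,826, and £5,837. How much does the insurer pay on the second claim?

Claim 1 — £11,200: £1,585 to deductible, leaving £9,615; coinsurance £9,615 × 25% = £2,403.75. Traveler owes £3,988.75 (running OOP £3,988.75). Insurer: £11,200 − £3,988.75 = £7,211.25.
Claim 2 — £10,826: deductible met; 25% of £10,826 = £2,706.50. That would push OOP to £6,695.25, over the £5,700 cap, so traveler pays £5,700 − £3,988.75 = £1,711.25. Plan pays £10,826 − £1,711.25 = £9,114.75.

£9,114.75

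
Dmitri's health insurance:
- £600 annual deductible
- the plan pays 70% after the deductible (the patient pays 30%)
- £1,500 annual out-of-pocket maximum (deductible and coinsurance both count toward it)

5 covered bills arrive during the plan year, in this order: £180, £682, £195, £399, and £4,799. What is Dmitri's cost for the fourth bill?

Bill 1, £180: all of it applies to the deductible. Cost to patient: £180. OOP to date £180.
Bill 2, £682: deductible takes £420, £262 remains; coinsurance £262 × 30% = £78.60. Patient pays £498.60; OOP now £678.60.
Bill 3, £195: deductible met; 30% of £195 = £58.50. Patient pays £58.50; OOP now £737.10.
Bill 4, £399: deductible already satisfied, so patient's share is 30% × £399 = £119.70. Cost to patient: £119.70. OOP to date £856.80.

£119.70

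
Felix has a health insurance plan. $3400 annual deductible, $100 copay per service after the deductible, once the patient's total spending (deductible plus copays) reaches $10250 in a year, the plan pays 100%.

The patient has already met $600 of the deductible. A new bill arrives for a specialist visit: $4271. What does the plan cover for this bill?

Deductible still to meet: $3400 − $600 = $2800.
The remaining $1471 (= $4271 − $2800) moves to the copay.
Copay on this service: $100.
That puts the patient's cost at $2800 + $100 = $2900 before any cap.
Cumulative spending $600 + $2900 = $3500 stays under the $10250 maximum.
The plan picks up $4271 − $2900 = $1371.

$1371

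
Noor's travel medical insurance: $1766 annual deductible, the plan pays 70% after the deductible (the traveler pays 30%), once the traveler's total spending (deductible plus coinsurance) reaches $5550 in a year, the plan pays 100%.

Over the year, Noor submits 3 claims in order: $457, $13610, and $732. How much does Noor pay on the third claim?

Claim 1 — $457: fully absorbed by the deductible. Traveler pays $457; OOP now $457.
Claim 2 — $13610: deductible takes $1309, $12301 remains; coinsurance $12301 × 30% = $3690.30. Traveler pays $4999.30; OOP now $5456.30.
Claim 3 — $732: deductible met; 30% of $732 = $219.60. Adding that to $5456.30 gives $5675.90, past the $5550 cap; traveler pays only $5550 − $5456.30 = $93.70.

$93.70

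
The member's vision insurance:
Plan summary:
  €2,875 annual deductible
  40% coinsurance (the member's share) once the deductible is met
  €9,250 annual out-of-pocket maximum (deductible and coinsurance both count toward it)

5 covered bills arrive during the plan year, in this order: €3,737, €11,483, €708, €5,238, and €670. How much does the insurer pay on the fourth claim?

€4,084.20

Bill 1, €3,737: €2,875 finishes the deductible; €862 goes to coinsurance; member's 40% is €344.80. Member owes €3,219.80 (running OOP €3,219.80). Insurer: €3,737 − €3,219.80 = €517.20.
Bill 2, €11,483: deductible already satisfied, so member's share is 40% × €11,483 = €4,593.20. Cost to member: €4,593.20. OOP to date €7,813. Plan pays €11,483 − €4,593.20 = €6,889.80.
Bill 3, €708: 40% coinsurance on €708 = €283.20. Cost to member: €283.20. OOP to date €8,096.20. Plan pays €708 − €283.20 = €424.80.
Bill 4, €5,238: 40% coinsurance on €5,238 = €2,095.20. That would push OOP to €10,191.40, over the €9,250 cap, so member pays €9,250 − €8,096.20 = €1,153.80. Plan pays €5,238 − €1,153.80 = €4,084.20.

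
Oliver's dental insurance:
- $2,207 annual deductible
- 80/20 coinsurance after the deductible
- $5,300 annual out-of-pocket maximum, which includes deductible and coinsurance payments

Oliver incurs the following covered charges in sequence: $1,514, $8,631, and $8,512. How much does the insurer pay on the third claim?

Claim 1 — $1,514: fully absorbed by the deductible. Patient owes $1,514 (running OOP $1,514). Plan pays $1,514 − $1,514 = $0.
Claim 2 — $8,631: $693 to deductible, leaving $7,938; coinsurance $7,938 × 20% = $1,587.60. Patient owes $2,280.60 (running OOP $3,794.60). Insurer: $8,631 − $2,280.60 = $6,350.40.
Claim 3 — $8,512: 20% coinsurance on $8,512 = $1,702.40. OOP would hit $5,497 > $5,300, so the cap limits the patient to $5,300 − $3,794.60 = $1,505.40. Plan pays $8,512 − $1,505.40 = $7,006.60.

$7,006.60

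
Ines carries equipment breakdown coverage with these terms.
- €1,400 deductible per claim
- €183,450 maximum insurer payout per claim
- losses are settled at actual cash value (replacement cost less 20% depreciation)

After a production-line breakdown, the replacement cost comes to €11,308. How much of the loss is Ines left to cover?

Depreciate 20%: the covered value is €11,308 × 0.8 = €9,046.40.
After the deductible, €9,046.40 − €1,400 = €7,646.40 remains.
That's under the €183,450 cap, so the insurer reimburses the full €7,646.40.
Out of pocket: €11,308 − €7,646.40 = €3,661.60.

€3,661.60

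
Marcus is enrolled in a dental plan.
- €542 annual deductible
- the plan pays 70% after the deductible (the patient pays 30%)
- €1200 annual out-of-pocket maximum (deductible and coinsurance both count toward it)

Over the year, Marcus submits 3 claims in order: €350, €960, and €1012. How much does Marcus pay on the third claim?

€303.60

#1 (€350): entire amount goes to the deductible. Cost to patient: €350. OOP to date €350.
#2 (€960): €192 to deductible, leaving €768; patient's 30% is €230.40. Cost to patient: €422.40. OOP to date €772.40.
#3 (€1012): deductible met; 30% of €1012 = €303.60. Cost to patient: €303.60. OOP to date €1076.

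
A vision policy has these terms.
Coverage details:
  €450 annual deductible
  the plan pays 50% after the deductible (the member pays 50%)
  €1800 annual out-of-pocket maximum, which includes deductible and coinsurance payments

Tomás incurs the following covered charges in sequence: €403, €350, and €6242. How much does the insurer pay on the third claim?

Bill 1, €403: entire amount goes to the deductible. Cost to member: €403. OOP to date €403. Plan pays €403 − €403 = €0.
Bill 2, €350: €47 to deductible, leaving €303; member's 50% is €151.50. Member pays €198.50; OOP now €601.50. Insurer: €350 − €198.50 = €151.50.
Bill 3, €6242: deductible met; 50% of €6242 = €3121. That would push OOP to €3722.50, over the €1800 cap, so member pays €1800 − €601.50 = €1198.50. Plan pays €6242 − €1198.50 = €5043.50.

€5043.50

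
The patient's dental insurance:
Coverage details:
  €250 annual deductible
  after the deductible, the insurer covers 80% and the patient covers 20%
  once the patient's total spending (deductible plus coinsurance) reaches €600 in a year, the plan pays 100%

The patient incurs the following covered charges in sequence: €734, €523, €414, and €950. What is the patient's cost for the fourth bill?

Claim 1 — €734: deductible takes €250, €484 remains; coinsurance €484 × 20% = €96.80. Patient pays €346.80; OOP now €346.80.
Claim 2 — €523: deductible already satisfied, so patient's share is 20% × €523 = €104.60. Patient pays €104.60; OOP now €451.40.
Claim 3 — €414: deductible already satisfied, so patient's share is 20% × €414 = €82.80. Cost to patient: €82.80. OOP to date €534.20.
Claim 4 — €950: 20% coinsurance on €950 = €190. OOP would hit €724.20 > €600, so the cap limits the patient to €600 − €534.20 = €65.80.

€65.80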